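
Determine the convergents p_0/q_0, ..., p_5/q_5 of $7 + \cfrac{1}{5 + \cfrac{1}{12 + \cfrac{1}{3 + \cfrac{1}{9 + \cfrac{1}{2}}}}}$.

Using the convergent recurrence p_i = a_i*p_{i-1} + p_{i-2}, q_i = a_i*q_{i-1} + q_{i-2} with p_{-2}=0, p_{-1}=1, q_{-2}=1, q_{-1}=0:
  i=0: a_0=7, p_0 = 7*1 + 0 = 7, q_0 = 7*0 + 1 = 1.
  i=1: a_1=5, p_1 = 5*7 + 1 = 36, q_1 = 5*1 + 0 = 5.
  i=2: a_2=12, p_2 = 12*36 + 7 = 439, q_2 = 12*5 + 1 = 61.
  i=3: a_3=3, p_3 = 3*439 + 36 = 1353, q_3 = 3*61 + 5 = 188.
  i=4: a_4=9, p_4 = 9*1353 + 439 = 12616, q_4 = 9*188 + 61 = 1753.
  i=5: a_5=2, p_5 = 2*12616 + 1353 = 26585, q_5 = 2*1753 + 188 = 3694.

7/1, 36/5, 439/61, 1353/188, 12616/1753, 26585/3694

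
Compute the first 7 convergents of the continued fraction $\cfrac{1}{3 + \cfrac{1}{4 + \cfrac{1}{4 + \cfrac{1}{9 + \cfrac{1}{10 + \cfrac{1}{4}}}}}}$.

0/1, 1/3, 4/13, 17/55, 157/508, 1587/5135, 6505/21048

Using the convergent recurrence p_i = a_i*p_{i-1} + p_{i-2}, q_i = a_i*q_{i-1} + q_{i-2} with p_{-2}=0, p_{-1}=1, q_{-2}=1, q_{-1}=0:
  i=0: a_0=0, p_0 = 0*1 + 0 = 0, q_0 = 0*0 + 1 = 1.
  i=1: a_1=3, p_1 = 3*0 + 1 = 1, q_1 = 3*1 + 0 = 3.
  i=2: a_2=4, p_2 = 4*1 + 0 = 4, q_2 = 4*3 + 1 = 13.
  i=3: a_3=4, p_3 = 4*4 + 1 = 17, q_3 = 4*13 + 3 = 55.
  i=4: a_4=9, p_4 = 9*17 + 4 = 157, q_4 = 9*55 + 13 = 508.
  i=5: a_5=10, p_5 = 10*157 + 17 = 1587, q_5 = 10*508 + 55 = 5135.
  i=6: a_6=4, p_6 = 4*1587 + 157 = 6505, q_6 = 4*5135 + 508 = 21048.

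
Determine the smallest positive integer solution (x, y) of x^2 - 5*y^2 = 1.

First expand sqrt(5) as a continued fraction. With x_i = (sqrt(5) + m_i)/d_i and (m_0, d_0) = (0, 1): a_0 = floor(sqrt(5)) = 2, since 2^2 = 4 <= 5 < 9 = 3^2.
Iterate m_{i+1} = d_i*a_i - m_i, d_{i+1} = (5 - m_{i+1}^2)/d_i, a_{i+1} = floor((a_0 + m_{i+1})/d_{i+1}):
  m_1 = 1*2 - 0 = 2, d_1 = (5 - 2^2)/1 = 1/1 = 1, a_1 = floor((2 + 2)/1) = 4.
  m_2 = 1*4 - 2 = 2, d_2 = (5 - 2^2)/1 = 1/1 = 1: (m_2, d_2) = (m_1, d_1) = (2, 1), so from here the quotient a_1 repeats; the period length is 1.
So sqrt(5) = [2; (4)] with period length k = 1.
k is odd, so (p_{k-1}, q_{k-1}) only solves x^2 - 5y^2 = -1 and the fundamental solution of x^2 - 5y^2 = 1 is (p_{2k-1}, q_{2k-1}) = (p_1, q_1); compute convergents through index 1, running through the period twice.
Convergents (p_i = a_i*p_{i-1} + p_{i-2}, q_i = a_i*q_{i-1} + q_{i-2} with p_{-2}=0, p_{-1}=1, q_{-2}=1, q_{-1}=0):
  i=0: a_0=2, p_0 = 2*1 + 0 = 2, q_0 = 2*0 + 1 = 1.
  i=1: a_1=4, p_1 = 4*2 + 1 = 9, q_1 = 4*1 + 0 = 4.
Indeed p_0^2 - 5*q_0^2 = 4 - 5 = -1, not +1.
Check: 9^2 - 5*4^2 = 81 - 80 = 1, so (x, y) = (9, 4) solves the equation, and by the theorem it is the least positive solution.

(x, y) = (9, 4)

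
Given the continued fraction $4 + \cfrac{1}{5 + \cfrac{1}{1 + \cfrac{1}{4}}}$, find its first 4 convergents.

Using the convergent recurrence p_i = a_i*p_{i-1} + p_{i-2}, q_i = a_i*q_{i-1} + q_{i-2} with p_{-2}=0, p_{-1}=1, q_{-2}=1, q_{-1}=0:
  i=0: a_0=4, p_0 = 4*1 + 0 = 4, q_0 = 4*0 + 1 = 1.
  i=1: a_1=5, p_1 = 5*4 + 1 = 21, q_1 = 5*1 + 0 = 5.
  i=2: a_2=1, p_2 = 1*21 + 4 = 25, q_2 = 1*5 + 1 = 6.
  i=3: a_3=4, p_3 = 4*25 + 21 = 121, q_3 = 4*6 + 5 = 29.

4/1, 21/5, 25/6, 121/29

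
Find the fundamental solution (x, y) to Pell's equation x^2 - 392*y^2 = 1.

First expand sqrt(392) as a continued fraction. With x_i = (sqrt(392) + m_i)/d_i and (m_0, d_0) = (0, 1): a_0 = floor(sqrt(392)) = 19, since 19^2 = 361 <= 392 < 400 = 20^2.
Iterate m_{i+1} = d_i*a_i - m_i, d_{i+1} = (392 - m_{i+1}^2)/d_i, a_{i+1} = floor((a_0 + m_{i+1})/d_{i+1}):
  m_1 = 1*19 - 0 = 19, d_1 = (392 - 19^2)/1 = 31/1 = 31, a_1 = floor((19 + 19)/31) = 1.
  m_2 = 31*1 - 19 = 12, d_2 = (392 - 12^2)/31 = 248/31 = 8, a_2 = floor((19 + 12)/8) = 3.
  m_3 = 8*3 - 12 = 12, d_3 = (392 - 12^2)/8 = 248/8 = 31, a_3 = floor((19 + 12)/31) = 1.
  m_4 = 31*1 - 12 = 19, d_4 = (392 - 19^2)/31 = 31/31 = 1, a_4 = floor((19 + 19)/1) = 38.
  m_5 = 1*38 - 19 = 19, d_5 = (392 - 19^2)/1 = 31/1 = 31: (m_5, d_5) = (m_1, d_1) = (19, 31), so from here the quotients repeat a_1, ..., a_4; the period length is 4.
So sqrt(392) = [19; (1, 3, 1, 38)] with period length k = 4.
k is even, so the fundamental solution of x^2 - 392y^2 = 1 is (p_{k-1}, q_{k-1}) = (p_3, q_3); compute convergents through index 3.
Convergents (p_i = a_i*p_{i-1} + p_{i-2}, q_i = a_i*q_{i-1} + q_{i-2} with p_{-2}=0, p_{-1}=1, q_{-2}=1, q_{-1}=0):
  i=0: a_0=19, p_0 = 19*1 + 0 = 19, q_0 = 19*0 + 1 = 1.
  i=1: a_1=1, p_1 = 1*19 + 1 = 20, q_1 = 1*1 + 0 = 1.
  i=2: a_2=3, p_2 = 3*20 + 19 = 79, q_2 = 3*1 + 1 = 4.
  i=3: a_3=1, p_3 = 1*79 + 20 = 99, q_3 = 1*4 + 1 = 5.
Check: 99^2 - 392*5^2 = 9801 - 9800 = 1, so (x, y) = (99, 5) solves the equation, and by the theorem it is the least positive solution.

(x, y) = (99, 5)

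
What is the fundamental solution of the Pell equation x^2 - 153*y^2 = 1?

(x, y) = (2177, 176)

First expand sqrt(153) as a continued fraction. With x_i = (sqrt(153) + m_i)/d_i and (m_0, d_0) = (0, 1): a_0 = floor(sqrt(153)) = 12, since 12^2 = 144 <= 153 < 169 = 13^2.
Iterate m_{i+1} = d_i*a_i - m_i, d_{i+1} = (153 - m_{i+1}^2)/d_i, a_{i+1} = floor((a_0 + m_{i+1})/d_{i+1}):
  m_1 = 1*12 - 0 = 12, d_1 = (153 - 12^2)/1 = 9/1 = 9, a_1 = floor((12 + 12)/9) = 2.
  m_2 = 9*2 - 12 = 6, d_2 = (153 - 6^2)/9 = 117/9 = 13, a_2 = floor((12 + 6)/13) = 1.
  m_3 = 13*1 - 6 = 7, d_3 = (153 - 7^2)/13 = 104/13 = 8, a_3 = floor((12 + 7)/8) = 2.
  m_4 = 8*2 - 7 = 9, d_4 = (153 - 9^2)/8 = 72/8 = 9, a_4 = floor((12 + 9)/9) = 2.
  m_5 = 9*2 - 9 = 9, d_5 = (153 - 9^2)/9 = 72/9 = 8, a_5 = floor((12 + 9)/8) = 2.
  m_6 = 8*2 - 9 = 7, d_6 = (153 - 7^2)/8 = 104/8 = 13, a_6 = floor((12 + 7)/13) = 1.
  m_7 = 13*1 - 7 = 6, d_7 = (153 - 6^2)/13 = 117/13 = 9, a_7 = floor((12 + 6)/9) = 2.
  m_8 = 9*2 - 6 = 12, d_8 = (153 - 12^2)/9 = 9/9 = 1, a_8 = floor((12 + 12)/1) = 24.
  m_9 = 1*24 - 12 = 12, d_9 = (153 - 12^2)/1 = 9/1 = 9: (m_9, d_9) = (m_1, d_1) = (12, 9), so from here the quotients repeat a_1, ..., a_8; the period length is 8.
So sqrt(153) = [12; (2, 1, 2, 2, 2, 1, 2, 24)] with period length k = 8.
k is even, so the fundamental solution of x^2 - 153y^2 = 1 is (p_{k-1}, q_{k-1}) = (p_7, q_7); compute convergents through index 7.
Convergents (p_i = a_i*p_{i-1} + p_{i-2}, q_i = a_i*q_{i-1} + q_{i-2} with p_{-2}=0, p_{-1}=1, q_{-2}=1, q_{-1}=0):
  i=0: a_0=12, p_0 = 12*1 + 0 = 12, q_0 = 12*0 + 1 = 1.
  i=1: a_1=2, p_1 = 2*12 + 1 = 25, q_1 = 2*1 + 0 = 2.
  i=2: a_2=1, p_2 = 1*25 + 12 = 37, q_2 = 1*2 + 1 = 3.
  i=3: a_3=2, p_3 = 2*37 + 25 = 99, q_3 = 2*3 + 2 = 8.
  i=4: a_4=2, p_4 = 2*99 + 37 = 235, q_4 = 2*8 + 3 = 19.
  i=5: a_5=2, p_5 = 2*235 + 99 = 569, q_5 = 2*19 + 8 = 46.
  i=6: a_6=1, p_6 = 1*569 + 235 = 804, q_6 = 1*46 + 19 = 65.
  i=7: a_7=2, p_7 = 2*804 + 569 = 2177, q_7 = 2*65 + 46 = 176.
Check: 2177^2 - 153*176^2 = 4739329 - 4739328 = 1, so (x, y) = (2177, 176) solves the equation, and by the theorem it is the least positive solution.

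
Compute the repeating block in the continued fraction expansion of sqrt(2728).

Write x_i = (sqrt(2728) + m_i)/d_i with (m_0, d_0) = (0, 1). a_0 = floor(sqrt(2728)) = 52, since 52^2 = 2704 <= 2728 < 2809 = 53^2.
Iterate m_{i+1} = d_i*a_i - m_i, d_{i+1} = (2728 - m_{i+1}^2)/d_i, a_{i+1} = floor((a_0 + m_{i+1})/d_{i+1}):
  m_1 = 1*52 - 0 = 52, d_1 = (2728 - 52^2)/1 = 24/1 = 24, a_1 = floor((52 + 52)/24) = 4.
  m_2 = 24*4 - 52 = 44, d_2 = (2728 - 44^2)/24 = 792/24 = 33, a_2 = floor((52 + 44)/33) = 2.
  m_3 = 33*2 - 44 = 22, d_3 = (2728 - 22^2)/33 = 2244/33 = 68, a_3 = floor((52 + 22)/68) = 1.
  m_4 = 68*1 - 22 = 46, d_4 = (2728 - 46^2)/68 = 612/68 = 9, a_4 = floor((52 + 46)/9) = 10.
  m_5 = 9*10 - 46 = 44, d_5 = (2728 - 44^2)/9 = 792/9 = 88, a_5 = floor((52 + 44)/88) = 1.
  m_6 = 88*1 - 44 = 44, d_6 = (2728 - 44^2)/88 = 792/88 = 9, a_6 = floor((52 + 44)/9) = 10.
  m_7 = 9*10 - 44 = 46, d_7 = (2728 - 46^2)/9 = 612/9 = 68, a_7 = floor((52 + 46)/68) = 1.
  m_8 = 68*1 - 46 = 22, d_8 = (2728 - 22^2)/68 = 2244/68 = 33, a_8 = floor((52 + 22)/33) = 2.
  m_9 = 33*2 - 22 = 44, d_9 = (2728 - 44^2)/33 = 792/33 = 24, a_9 = floor((52 + 44)/24) = 4.
  m_10 = 24*4 - 44 = 52, d_10 = (2728 - 52^2)/24 = 24/24 = 1, a_10 = floor((52 + 52)/1) = 104.
  m_11 = 1*104 - 52 = 52, d_11 = (2728 - 52^2)/1 = 24/1 = 24: (m_11, d_11) = (m_1, d_1) = (52, 24), so from here the quotients repeat a_1, ..., a_10; the period length is 10.
Hence the expansion of sqrt(2728) is a_0 = 52 followed by the repeating block 4, 2, 1, 10, 1, 10, 1, 2, 4, 104 (period 10).

[52; (4, 2, 1, 10, 1, 10, 1, 2, 4, 104)]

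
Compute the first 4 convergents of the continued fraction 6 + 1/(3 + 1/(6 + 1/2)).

Using the convergent recurrence p_i = a_i*p_{i-1} + p_{i-2}, q_i = a_i*q_{i-1} + q_{i-2} with p_{-2}=0, p_{-1}=1, q_{-2}=1, q_{-1}=0:
  i=0: a_0=6, p_0 = 6*1 + 0 = 6, q_0 = 6*0 + 1 = 1.
  i=1: a_1=3, p_1 = 3*6 + 1 = 19, q_1 = 3*1 + 0 = 3.
  i=2: a_2=6, p_2 = 6*19 + 6 = 120, q_2 = 6*3 + 1 = 19.
  i=3: a_3=2, p_3 = 2*120 + 19 = 259, q_3 = 2*19 + 3 = 41.

6/1, 19/3, 120/19, 259/41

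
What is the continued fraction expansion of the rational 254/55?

[4; 1, 1, 1, 1, 1, 1, 1, 2]

Run the Euclidean algorithm on 254 and 55; the successive quotients are the partial quotients a_0, a_1, ... (each step inverts the fractional part left over by the previous one):
  254 = 4*55 + 34, so a_0 = 4.
  55 = 1*34 + 21, so a_1 = 1.
  34 = 1*21 + 13, so a_2 = 1.
  21 = 1*13 + 8, so a_3 = 1.
  13 = 1*8 + 5, so a_4 = 1.
  8 = 1*5 + 3, so a_5 = 1.
  5 = 1*3 + 2, so a_6 = 1.
  3 = 1*2 + 1, so a_7 = 1.
  2 = 2*1 + 0, so a_8 = 2.
The remainder reaches 0 after 9 divisions, so the expansion has 9 partial quotients, read off in order.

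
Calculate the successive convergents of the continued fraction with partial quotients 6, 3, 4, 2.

Using the convergent recurrence p_i = a_i*p_{i-1} + p_{i-2}, q_i = a_i*q_{i-1} + q_{i-2} with p_{-2}=0, p_{-1}=1, q_{-2}=1, q_{-1}=0:
  i=0: a_0=6, p_0 = 6*1 + 0 = 6, q_0 = 6*0 + 1 = 1.
  i=1: a_1=3, p_1 = 3*6 + 1 = 19, q_1 = 3*1 + 0 = 3.
  i=2: a_2=4, p_2 = 4*19 + 6 = 82, q_2 = 4*3 + 1 = 13.
  i=3: a_3=2, p_3 = 2*82 + 19 = 183, q_3 = 2*13 + 3 = 29.

6/1, 19/3, 82/13, 183/29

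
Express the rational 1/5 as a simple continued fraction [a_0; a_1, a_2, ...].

[0; 5]

Run the Euclidean algorithm on 1 and 5; the successive quotients are the partial quotients a_0, a_1, ... (each step inverts the fractional part left over by the previous one):
  1 = 0*5 + 1, so a_0 = 0.
  5 = 5*1 + 0, so a_1 = 5.
The remainder reaches 0 after 2 divisions, so the expansion has 2 partial quotients, read off in order.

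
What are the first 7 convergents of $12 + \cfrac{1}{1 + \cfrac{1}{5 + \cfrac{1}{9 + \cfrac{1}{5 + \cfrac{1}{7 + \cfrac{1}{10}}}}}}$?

12/1, 13/1, 77/6, 706/55, 3607/281, 25955/2022, 263157/20501

Using the convergent recurrence p_i = a_i*p_{i-1} + p_{i-2}, q_i = a_i*q_{i-1} + q_{i-2} with p_{-2}=0, p_{-1}=1, q_{-2}=1, q_{-1}=0:
  i=0: a_0=12, p_0 = 12*1 + 0 = 12, q_0 = 12*0 + 1 = 1.
  i=1: a_1=1, p_1 = 1*12 + 1 = 13, q_1 = 1*1 + 0 = 1.
  i=2: a_2=5, p_2 = 5*13 + 12 = 77, q_2 = 5*1 + 1 = 6.
  i=3: a_3=9, p_3 = 9*77 + 13 = 706, q_3 = 9*6 + 1 = 55.
  i=4: a_4=5, p_4 = 5*706 + 77 = 3607, q_4 = 5*55 + 6 = 281.
  i=5: a_5=7, p_5 = 7*3607 + 706 = 25955, q_5 = 7*281 + 55 = 2022.
  i=6: a_6=10, p_6 = 10*25955 + 3607 = 263157, q_6 = 10*2022 + 281 = 20501.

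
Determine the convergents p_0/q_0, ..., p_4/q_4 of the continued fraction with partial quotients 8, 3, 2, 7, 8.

8/1, 25/3, 58/7, 431/52, 3506/423

Using the convergent recurrence p_i = a_i*p_{i-1} + p_{i-2}, q_i = a_i*q_{i-1} + q_{i-2} with p_{-2}=0, p_{-1}=1, q_{-2}=1, q_{-1}=0:
  i=0: a_0=8, p_0 = 8*1 + 0 = 8, q_0 = 8*0 + 1 = 1.
  i=1: a_1=3, p_1 = 3*8 + 1 = 25, q_1 = 3*1 + 0 = 3.
  i=2: a_2=2, p_2 = 2*25 + 8 = 58, q_2 = 2*3 + 1 = 7.
  i=3: a_3=7, p_3 = 7*58 + 25 = 431, q_3 = 7*7 + 3 = 52.
  i=4: a_4=8, p_4 = 8*431 + 58 = 3506, q_4 = 8*52 + 7 = 423.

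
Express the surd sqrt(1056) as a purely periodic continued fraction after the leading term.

[32; (2, 64)]

Write x_i = (sqrt(1056) + m_i)/d_i with (m_0, d_0) = (0, 1). a_0 = floor(sqrt(1056)) = 32, since 32^2 = 1024 <= 1056 < 1089 = 33^2.
Iterate m_{i+1} = d_i*a_i - m_i, d_{i+1} = (1056 - m_{i+1}^2)/d_i, a_{i+1} = floor((a_0 + m_{i+1})/d_{i+1}):
  m_1 = 1*32 - 0 = 32, d_1 = (1056 - 32^2)/1 = 32/1 = 32, a_1 = floor((32 + 32)/32) = 2.
  m_2 = 32*2 - 32 = 32, d_2 = (1056 - 32^2)/32 = 32/32 = 1, a_2 = floor((32 + 32)/1) = 64.
  m_3 = 1*64 - 32 = 32, d_3 = (1056 - 32^2)/1 = 32/1 = 32: (m_3, d_3) = (m_1, d_1) = (32, 32), so from here the quotients repeat a_1, a_2; the period length is 2.
Hence the expansion of sqrt(1056) is a_0 = 32 followed by the repeating block 2, 64 (period 2).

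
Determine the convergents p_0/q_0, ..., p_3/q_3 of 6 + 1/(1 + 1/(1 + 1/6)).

Using the convergent recurrence p_i = a_i*p_{i-1} + p_{i-2}, q_i = a_i*q_{i-1} + q_{i-2} with p_{-2}=0, p_{-1}=1, q_{-2}=1, q_{-1}=0:
  i=0: a_0=6, p_0 = 6*1 + 0 = 6, q_0 = 6*0 + 1 = 1.
  i=1: a_1=1, p_1 = 1*6 + 1 = 7, q_1 = 1*1 + 0 = 1.
  i=2: a_2=1, p_2 = 1*7 + 6 = 13, q_2 = 1*1 + 1 = 2.
  i=3: a_3=6, p_3 = 6*13 + 7 = 85, q_3 = 6*2 + 1 = 13.

6/1, 7/1, 13/2, 85/13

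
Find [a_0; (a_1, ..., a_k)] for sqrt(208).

Write x_i = (sqrt(208) + m_i)/d_i with (m_0, d_0) = (0, 1). a_0 = floor(sqrt(208)) = 14, since 14^2 = 196 <= 208 < 225 = 15^2.
Iterate m_{i+1} = d_i*a_i - m_i, d_{i+1} = (208 - m_{i+1}^2)/d_i, a_{i+1} = floor((a_0 + m_{i+1})/d_{i+1}):
  m_1 = 1*14 - 0 = 14, d_1 = (208 - 14^2)/1 = 12/1 = 12, a_1 = floor((14 + 14)/12) = 2.
  m_2 = 12*2 - 14 = 10, d_2 = (208 - 10^2)/12 = 108/12 = 9, a_2 = floor((14 + 10)/9) = 2.
  m_3 = 9*2 - 10 = 8, d_3 = (208 - 8^2)/9 = 144/9 = 16, a_3 = floor((14 + 8)/16) = 1.
  m_4 = 16*1 - 8 = 8, d_4 = (208 - 8^2)/16 = 144/16 = 9, a_4 = floor((14 + 8)/9) = 2.
  m_5 = 9*2 - 8 = 10, d_5 = (208 - 10^2)/9 = 108/9 = 12, a_5 = floor((14 + 10)/12) = 2.
  m_6 = 12*2 - 10 = 14, d_6 = (208 - 14^2)/12 = 12/12 = 1, a_6 = floor((14 + 14)/1) = 28.
  m_7 = 1*28 - 14 = 14, d_7 = (208 - 14^2)/1 = 12/1 = 12: (m_7, d_7) = (m_1, d_1) = (14, 12), so from here the quotients repeat a_1, ..., a_6; the period length is 6.
Hence the expansion of sqrt(208) is a_0 = 14 followed by the repeating block 2, 2, 1, 2, 2, 28 (period 6).

[14; (2, 2, 1, 2, 2, 28)]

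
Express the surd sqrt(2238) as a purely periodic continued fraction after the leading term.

Write x_i = (sqrt(2238) + m_i)/d_i with (m_0, d_0) = (0, 1). a_0 = floor(sqrt(2238)) = 47, since 47^2 = 2209 <= 2238 < 2304 = 48^2.
Iterate m_{i+1} = d_i*a_i - m_i, d_{i+1} = (2238 - m_{i+1}^2)/d_i, a_{i+1} = floor((a_0 + m_{i+1})/d_{i+1}):
  m_1 = 1*47 - 0 = 47, d_1 = (2238 - 47^2)/1 = 29/1 = 29, a_1 = floor((47 + 47)/29) = 3.
  m_2 = 29*3 - 47 = 40, d_2 = (2238 - 40^2)/29 = 638/29 = 22, a_2 = floor((47 + 40)/22) = 3.
  m_3 = 22*3 - 40 = 26, d_3 = (2238 - 26^2)/22 = 1562/22 = 71, a_3 = floor((47 + 26)/71) = 1.
  m_4 = 71*1 - 26 = 45, d_4 = (2238 - 45^2)/71 = 213/71 = 3, a_4 = floor((47 + 45)/3) = 30.
  m_5 = 3*30 - 45 = 45, d_5 = (2238 - 45^2)/3 = 213/3 = 71, a_5 = floor((47 + 45)/71) = 1.
  m_6 = 71*1 - 45 = 26, d_6 = (2238 - 26^2)/71 = 1562/71 = 22, a_6 = floor((47 + 26)/22) = 3.
  m_7 = 22*3 - 26 = 40, d_7 = (2238 - 40^2)/22 = 638/22 = 29, a_7 = floor((47 + 40)/29) = 3.
  m_8 = 29*3 - 40 = 47, d_8 = (2238 - 47^2)/29 = 29/29 = 1, a_8 = floor((47 + 47)/1) = 94.
  m_9 = 1*94 - 47 = 47, d_9 = (2238 - 47^2)/1 = 29/1 = 29: (m_9, d_9) = (m_1, d_1) = (47, 29), so from here the quotients repeat a_1, ..., a_8; the period length is 8.
Hence the expansion of sqrt(2238) is a_0 = 47 followed by the repeating block 3, 3, 1, 30, 1, 3, 3, 94 (period 8).

[47; (3, 3, 1, 30, 1, 3, 3, 94)]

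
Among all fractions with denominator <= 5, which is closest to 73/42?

Expand x = 73/42 as a continued fraction with the Euclidean algorithm:
  73 = 1*42 + 31, so a_0 = 1.
  42 = 1*31 + 11, so a_1 = 1.
  31 = 2*11 + 9, so a_2 = 2.
  11 = 1*9 + 2, so a_3 = 1.
  9 = 4*2 + 1, so a_4 = 4.
  2 = 2*1 + 0, so a_5 = 2.
so x = [1; 1, 2, 1, 4, 2].
Convergents (p_i = a_i*p_{i-1} + p_{i-2}, q_i = a_i*q_{i-1} + q_{i-2} with p_{-2}=0, p_{-1}=1, q_{-2}=1, q_{-1}=0), until the denominator exceeds 5:
  i=0: a_0=1, p_0 = 1*1 + 0 = 1, q_0 = 1*0 + 1 = 1.
  i=1: a_1=1, p_1 = 1*1 + 1 = 2, q_1 = 1*1 + 0 = 1.
  i=2: a_2=2, p_2 = 2*2 + 1 = 5, q_2 = 2*1 + 1 = 3.
  i=3: a_3=1, p_3 = 1*5 + 2 = 7, q_3 = 1*3 + 1 = 4.
  i=4: a_4=4, p_4 = 4*7 + 5 = 33, q_4 = 4*4 + 3 = 19.
q_4 = 19 > 5, so the last convergent with denominator <= 5 is p_3/q_3 = 7/4.
The closest fraction with denominator <= 5 is either p_3/q_3 or the intermediate fraction (k*p_3 + p_2)/(k*q_3 + q_2) with the largest k >= 1 whose denominator stays <= 5; these approach x as k grows, and every other convergent or intermediate fraction in range is farther away.
Largest k: floor((5 - q_2)/q_3) = floor((5 - 3)/4) = 0.
Since k = 0, no intermediate fraction beyond p_3/q_3 has denominator <= 5, so the convergent 7/4 is the closest (its error is |73*4 - 7*42|/(42*4) = 2/168).

7/4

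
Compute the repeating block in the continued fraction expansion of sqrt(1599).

[39; (1, 78)]

Write x_i = (sqrt(1599) + m_i)/d_i with (m_0, d_0) = (0, 1). a_0 = floor(sqrt(1599)) = 39, since 39^2 = 1521 <= 1599 < 1600 = 40^2.
Iterate m_{i+1} = d_i*a_i - m_i, d_{i+1} = (1599 - m_{i+1}^2)/d_i, a_{i+1} = floor((a_0 + m_{i+1})/d_{i+1}):
  m_1 = 1*39 - 0 = 39, d_1 = (1599 - 39^2)/1 = 78/1 = 78, a_1 = floor((39 + 39)/78) = 1.
  m_2 = 78*1 - 39 = 39, d_2 = (1599 - 39^2)/78 = 78/78 = 1, a_2 = floor((39 + 39)/1) = 78.
  m_3 = 1*78 - 39 = 39, d_3 = (1599 - 39^2)/1 = 78/1 = 78: (m_3, d_3) = (m_1, d_1) = (39, 78), so from here the quotients repeat a_1, a_2; the period length is 2.
Hence the expansion of sqrt(1599) is a_0 = 39 followed by the repeating block 1, 78 (period 2).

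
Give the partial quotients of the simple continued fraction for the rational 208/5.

Run the Euclidean algorithm on 208 and 5; the successive quotients are the partial quotients a_0, a_1, ... (each step inverts the fractional part left over by the previous one):
  208 = 41*5 + 3, so a_0 = 41.
  5 = 1*3 + 2, so a_1 = 1.
  3 = 1*2 + 1, so a_2 = 1.
  2 = 2*1 + 0, so a_3 = 2.
The remainder reaches 0 after 4 divisions, so the expansion has 4 partial quotients, read off in order.

[41; 1, 1, 2]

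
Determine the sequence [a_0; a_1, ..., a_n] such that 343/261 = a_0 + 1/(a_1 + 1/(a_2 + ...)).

[1; 3, 5, 2, 7]

Run the Euclidean algorithm on 343 and 261; the successive quotients are the partial quotients a_0, a_1, ... (each step inverts the fractional part left over by the previous one):
  343 = 1*261 + 82, so a_0 = 1.
  261 = 3*82 + 15, so a_1 = 3.
  82 = 5*15 + 7, so a_2 = 5.
  15 = 2*7 + 1, so a_3 = 2.
  7 = 7*1 + 0, so a_4 = 7.
The remainder reaches 0 after 5 divisions, so the expansion has 5 partial quotients, read off in order.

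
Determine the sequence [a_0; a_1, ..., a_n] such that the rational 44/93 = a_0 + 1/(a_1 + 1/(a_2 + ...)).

Run the Euclidean algorithm on 44 and 93; the successive quotients are the partial quotients a_0, a_1, ... (each step inverts the fractional part left over by the previous one):
  44 = 0*93 + 44, so a_0 = 0.
  93 = 2*44 + 5, so a_1 = 2.
  44 = 8*5 + 4, so a_2 = 8.
  5 = 1*4 + 1, so a_3 = 1.
  4 = 4*1 + 0, so a_4 = 4.
The remainder reaches 0 after 5 divisions, so the expansion has 5 partial quotients, read off in order.

[0; 2, 8, 1, 4]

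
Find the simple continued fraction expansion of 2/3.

[0; 1, 2]

Run the Euclidean algorithm on 2 and 3; the successive quotients are the partial quotients a_0, a_1, ... (each step inverts the fractional part left over by the previous one):
  2 = 0*3 + 2, so a_0 = 0.
  3 = 1*2 + 1, so a_1 = 1.
  2 = 2*1 + 0, so a_2 = 2.
The remainder reaches 0 after 3 divisions, so the expansion has 3 partial quotients, read off in order.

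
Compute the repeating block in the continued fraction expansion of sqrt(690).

[26; (3, 1, 2, 1, 3, 52)]

Write x_i = (sqrt(690) + m_i)/d_i with (m_0, d_0) = (0, 1). a_0 = floor(sqrt(690)) = 26, since 26^2 = 676 <= 690 < 729 = 27^2.
Iterate m_{i+1} = d_i*a_i - m_i, d_{i+1} = (690 - m_{i+1}^2)/d_i, a_{i+1} = floor((a_0 + m_{i+1})/d_{i+1}):
  m_1 = 1*26 - 0 = 26, d_1 = (690 - 26^2)/1 = 14/1 = 14, a_1 = floor((26 + 26)/14) = 3.
  m_2 = 14*3 - 26 = 16, d_2 = (690 - 16^2)/14 = 434/14 = 31, a_2 = floor((26 + 16)/31) = 1.
  m_3 = 31*1 - 16 = 15, d_3 = (690 - 15^2)/31 = 465/31 = 15, a_3 = floor((26 + 15)/15) = 2.
  m_4 = 15*2 - 15 = 15, d_4 = (690 - 15^2)/15 = 465/15 = 31, a_4 = floor((26 + 15)/31) = 1.
  m_5 = 31*1 - 15 = 16, d_5 = (690 - 16^2)/31 = 434/31 = 14, a_5 = floor((26 + 16)/14) = 3.
  m_6 = 14*3 - 16 = 26, d_6 = (690 - 26^2)/14 = 14/14 = 1, a_6 = floor((26 + 26)/1) = 52.
  m_7 = 1*52 - 26 = 26, d_7 = (690 - 26^2)/1 = 14/1 = 14: (m_7, d_7) = (m_1, d_1) = (26, 14), so from here the quotients repeat a_1, ..., a_6; the period length is 6.
Hence the expansion of sqrt(690) is a_0 = 26 followed by the repeating block 3, 1, 2, 1, 3, 52 (period 6).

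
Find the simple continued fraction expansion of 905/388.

[2; 3, 129]

Run the Euclidean algorithm on 905 and 388; the successive quotients are the partial quotients a_0, a_1, ... (each step inverts the fractional part left over by the previous one):
  905 = 2*388 + 129, so a_0 = 2.
  388 = 3*129 + 1, so a_1 = 3.
  129 = 129*1 + 0, so a_2 = 129.
The remainder reaches 0 after 3 divisions, so the expansion has 3 partial quotients, read off in order.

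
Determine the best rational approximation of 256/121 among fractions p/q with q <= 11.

Expand x = 256/121 as a continued fraction with the Euclidean algorithm:
  256 = 2*121 + 14, so a_0 = 2.
  121 = 8*14 + 9, so a_1 = 8.
  14 = 1*9 + 5, so a_2 = 1.
  9 = 1*5 + 4, so a_3 = 1.
  5 = 1*4 + 1, so a_4 = 1.
  4 = 4*1 + 0, so a_5 = 4.
so x = [2; 8, 1, 1, 1, 4].
Convergents (p_i = a_i*p_{i-1} + p_{i-2}, q_i = a_i*q_{i-1} + q_{i-2} with p_{-2}=0, p_{-1}=1, q_{-2}=1, q_{-1}=0), until the denominator exceeds 11:
  i=0: a_0=2, p_0 = 2*1 + 0 = 2, q_0 = 2*0 + 1 = 1.
  i=1: a_1=8, p_1 = 8*2 + 1 = 17, q_1 = 8*1 + 0 = 8.
  i=2: a_2=1, p_2 = 1*17 + 2 = 19, q_2 = 1*8 + 1 = 9.
  i=3: a_3=1, p_3 = 1*19 + 17 = 36, q_3 = 1*9 + 8 = 17.
q_3 = 17 > 11, so the last convergent with denominator <= 11 is p_2/q_2 = 19/9.
The closest fraction with denominator <= 11 is either p_2/q_2 or the intermediate fraction (k*p_2 + p_1)/(k*q_2 + q_1) with the largest k >= 1 whose denominator stays <= 11; these approach x as k grows, and every other convergent or intermediate fraction in range is farther away.
Largest k: floor((11 - q_1)/q_2) = floor((11 - 8)/9) = 0.
Since k = 0, no intermediate fraction beyond p_2/q_2 has denominator <= 11, so the convergent 19/9 is the closest (its error is |256*9 - 19*121|/(121*9) = 5/1089).

19/9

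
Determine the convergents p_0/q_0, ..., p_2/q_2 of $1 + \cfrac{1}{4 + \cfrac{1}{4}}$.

1/1, 5/4, 21/17

Using the convergent recurrence p_i = a_i*p_{i-1} + p_{i-2}, q_i = a_i*q_{i-1} + q_{i-2} with p_{-2}=0, p_{-1}=1, q_{-2}=1, q_{-1}=0:
  i=0: a_0=1, p_0 = 1*1 + 0 = 1, q_0 = 1*0 + 1 = 1.
  i=1: a_1=4, p_1 = 4*1 + 1 = 5, q_1 = 4*1 + 0 = 4.
  i=2: a_2=4, p_2 = 4*5 + 1 = 21, q_2 = 4*4 + 1 = 17.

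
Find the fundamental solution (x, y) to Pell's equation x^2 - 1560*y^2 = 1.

First expand sqrt(1560) as a continued fraction. With x_i = (sqrt(1560) + m_i)/d_i and (m_0, d_0) = (0, 1): a_0 = floor(sqrt(1560)) = 39, since 39^2 = 1521 <= 1560 < 1600 = 40^2.
Iterate m_{i+1} = d_i*a_i - m_i, d_{i+1} = (1560 - m_{i+1}^2)/d_i, a_{i+1} = floor((a_0 + m_{i+1})/d_{i+1}):
  m_1 = 1*39 - 0 = 39, d_1 = (1560 - 39^2)/1 = 39/1 = 39, a_1 = floor((39 + 39)/39) = 2.
  m_2 = 39*2 - 39 = 39, d_2 = (1560 - 39^2)/39 = 39/39 = 1, a_2 = floor((39 + 39)/1) = 78.
  m_3 = 1*78 - 39 = 39, d_3 = (1560 - 39^2)/1 = 39/1 = 39: (m_3, d_3) = (m_1, d_1) = (39, 39), so from here the quotients repeat a_1, a_2; the period length is 2.
So sqrt(1560) = [39; (2, 78)] with period length k = 2.
k is even, so the fundamental solution of x^2 - 1560y^2 = 1 is (p_{k-1}, q_{k-1}) = (p_1, q_1); compute convergents through index 1.
Convergents (p_i = a_i*p_{i-1} + p_{i-2}, q_i = a_i*q_{i-1} + q_{i-2} with p_{-2}=0, p_{-1}=1, q_{-2}=1, q_{-1}=0):
  i=0: a_0=39, p_0 = 39*1 + 0 = 39, q_0 = 39*0 + 1 = 1.
  i=1: a_1=2, p_1 = 2*39 + 1 = 79, q_1 = 2*1 + 0 = 2.
Check: 79^2 - 1560*2^2 = 6241 - 6240 = 1, so (x, y) = (79, 2) solves the equation, and by the theorem it is the least positive solution.

(x, y) = (79, 2)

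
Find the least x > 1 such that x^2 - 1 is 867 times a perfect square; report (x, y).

(x, y) = (70226, 2385)

First expand sqrt(867) as a continued fraction. With x_i = (sqrt(867) + m_i)/d_i and (m_0, d_0) = (0, 1): a_0 = floor(sqrt(867)) = 29, since 29^2 = 841 <= 867 < 900 = 30^2.
Iterate m_{i+1} = d_i*a_i - m_i, d_{i+1} = (867 - m_{i+1}^2)/d_i, a_{i+1} = floor((a_0 + m_{i+1})/d_{i+1}):
  m_1 = 1*29 - 0 = 29, d_1 = (867 - 29^2)/1 = 26/1 = 26, a_1 = floor((29 + 29)/26) = 2.
  m_2 = 26*2 - 29 = 23, d_2 = (867 - 23^2)/26 = 338/26 = 13, a_2 = floor((29 + 23)/13) = 4.
  m_3 = 13*4 - 23 = 29, d_3 = (867 - 29^2)/13 = 26/13 = 2, a_3 = floor((29 + 29)/2) = 29.
  m_4 = 2*29 - 29 = 29, d_4 = (867 - 29^2)/2 = 26/2 = 13, a_4 = floor((29 + 29)/13) = 4.
  m_5 = 13*4 - 29 = 23, d_5 = (867 - 23^2)/13 = 338/13 = 26, a_5 = floor((29 + 23)/26) = 2.
  m_6 = 26*2 - 23 = 29, d_6 = (867 - 29^2)/26 = 26/26 = 1, a_6 = floor((29 + 29)/1) = 58.
  m_7 = 1*58 - 29 = 29, d_7 = (867 - 29^2)/1 = 26/1 = 26: (m_7, d_7) = (m_1, d_1) = (29, 26), so from here the quotients repeat a_1, ..., a_6; the period length is 6.
So sqrt(867) = [29; (2, 4, 29, 4, 2, 58)] with period length k = 6.
k is even, so the fundamental solution of x^2 - 867y^2 = 1 is (p_{k-1}, q_{k-1}) = (p_5, q_5); compute convergents through index 5.
Convergents (p_i = a_i*p_{i-1} + p_{i-2}, q_i = a_i*q_{i-1} + q_{i-2} with p_{-2}=0, p_{-1}=1, q_{-2}=1, q_{-1}=0):
  i=0: a_0=29, p_0 = 29*1 + 0 = 29, q_0 = 29*0 + 1 = 1.
  i=1: a_1=2, p_1 = 2*29 + 1 = 59, q_1 = 2*1 + 0 = 2.
  i=2: a_2=4, p_2 = 4*59 + 29 = 265, q_2 = 4*2 + 1 = 9.
  i=3: a_3=29, p_3 = 29*265 + 59 = 7744, q_3 = 29*9 + 2 = 263.
  i=4: a_4=4, p_4 = 4*7744 + 265 = 31241, q_4 = 4*263 + 9 = 1061.
  i=5: a_5=2, p_5 = 2*31241 + 7744 = 70226, q_5 = 2*1061 + 263 = 2385.
Check: 70226^2 - 867*2385^2 = 4931691076 - 4931691075 = 1, so (x, y) = (70226, 2385) solves the equation, and by the theorem it is the least positive solution.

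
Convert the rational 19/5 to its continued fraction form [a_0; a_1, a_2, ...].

Run the Euclidean algorithm on 19 and 5; the successive quotients are the partial quotients a_0, a_1, ... (each step inverts the fractional part left over by the previous one):
  19 = 3*5 + 4, so a_0 = 3.
  5 = 1*4 + 1, so a_1 = 1.
  4 = 4*1 + 0, so a_2 = 4.
The remainder reaches 0 after 3 divisions, so the expansion has 3 partial quotients, read off in order.

[3; 1, 4]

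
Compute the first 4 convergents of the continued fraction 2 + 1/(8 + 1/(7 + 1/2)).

2/1, 17/8, 121/57, 259/122

Using the convergent recurrence p_i = a_i*p_{i-1} + p_{i-2}, q_i = a_i*q_{i-1} + q_{i-2} with p_{-2}=0, p_{-1}=1, q_{-2}=1, q_{-1}=0:
  i=0: a_0=2, p_0 = 2*1 + 0 = 2, q_0 = 2*0 + 1 = 1.
  i=1: a_1=8, p_1 = 8*2 + 1 = 17, q_1 = 8*1 + 0 = 8.
  i=2: a_2=7, p_2 = 7*17 + 2 = 121, q_2 = 7*8 + 1 = 57.
  i=3: a_3=2, p_3 = 2*121 + 17 = 259, q_3 = 2*57 + 8 = 122.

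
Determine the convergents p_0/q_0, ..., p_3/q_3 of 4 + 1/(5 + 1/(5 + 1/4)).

Using the convergent recurrence p_i = a_i*p_{i-1} + p_{i-2}, q_i = a_i*q_{i-1} + q_{i-2} with p_{-2}=0, p_{-1}=1, q_{-2}=1, q_{-1}=0:
  i=0: a_0=4, p_0 = 4*1 + 0 = 4, q_0 = 4*0 + 1 = 1.
  i=1: a_1=5, p_1 = 5*4 + 1 = 21, q_1 = 5*1 + 0 = 5.
  i=2: a_2=5, p_2 = 5*21 + 4 = 109, q_2 = 5*5 + 1 = 26.
  i=3: a_3=4, p_3 = 4*109 + 21 = 457, q_3 = 4*26 + 5 = 109.

4/1, 21/5, 109/26, 457/109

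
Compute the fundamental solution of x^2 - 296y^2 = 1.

First expand sqrt(296) as a continued fraction. With x_i = (sqrt(296) + m_i)/d_i and (m_0, d_0) = (0, 1): a_0 = floor(sqrt(296)) = 17, since 17^2 = 289 <= 296 < 324 = 18^2.
Iterate m_{i+1} = d_i*a_i - m_i, d_{i+1} = (296 - m_{i+1}^2)/d_i, a_{i+1} = floor((a_0 + m_{i+1})/d_{i+1}):
  m_1 = 1*17 - 0 = 17, d_1 = (296 - 17^2)/1 = 7/1 = 7, a_1 = floor((17 + 17)/7) = 4.
  m_2 = 7*4 - 17 = 11, d_2 = (296 - 11^2)/7 = 175/7 = 25, a_2 = floor((17 + 11)/25) = 1.
  m_3 = 25*1 - 11 = 14, d_3 = (296 - 14^2)/25 = 100/25 = 4, a_3 = floor((17 + 14)/4) = 7.
  m_4 = 4*7 - 14 = 14, d_4 = (296 - 14^2)/4 = 100/4 = 25, a_4 = floor((17 + 14)/25) = 1.
  m_5 = 25*1 - 14 = 11, d_5 = (296 - 11^2)/25 = 175/25 = 7, a_5 = floor((17 + 11)/7) = 4.
  m_6 = 7*4 - 11 = 17, d_6 = (296 - 17^2)/7 = 7/7 = 1, a_6 = floor((17 + 17)/1) = 34.
  m_7 = 1*34 - 17 = 17, d_7 = (296 - 17^2)/1 = 7/1 = 7: (m_7, d_7) = (m_1, d_1) = (17, 7), so from here the quotients repeat a_1, ..., a_6; the period length is 6.
So sqrt(296) = [17; (4, 1, 7, 1, 4, 34)] with period length k = 6.
k is even, so the fundamental solution of x^2 - 296y^2 = 1 is (p_{k-1}, q_{k-1}) = (p_5, q_5); compute convergents through index 5.
Convergents (p_i = a_i*p_{i-1} + p_{i-2}, q_i = a_i*q_{i-1} + q_{i-2} with p_{-2}=0, p_{-1}=1, q_{-2}=1, q_{-1}=0):
  i=0: a_0=17, p_0 = 17*1 + 0 = 17, q_0 = 17*0 + 1 = 1.
  i=1: a_1=4, p_1 = 4*17 + 1 = 69, q_1 = 4*1 + 0 = 4.
  i=2: a_2=1, p_2 = 1*69 + 17 = 86, q_2 = 1*4 + 1 = 5.
  i=3: a_3=7, p_3 = 7*86 + 69 = 671, q_3 = 7*5 + 4 = 39.
  i=4: a_4=1, p_4 = 1*671 + 86 = 757, q_4 = 1*39 + 5 = 44.
  i=5: a_5=4, p_5 = 4*757 + 671 = 3699, q_5 = 4*44 + 39 = 215.
Check: 3699^2 - 296*215^2 = 13682601 - 13682600 = 1, so (x, y) = (3699, 215) solves the equation, and by the theorem it is the least positive solution.

(x, y) = (3699, 215)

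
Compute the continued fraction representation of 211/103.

[2; 20, 1, 1, 2]

Run the Euclidean algorithm on 211 and 103; the successive quotients are the partial quotients a_0, a_1, ... (each step inverts the fractional part left over by the previous one):
  211 = 2*103 + 5, so a_0 = 2.
  103 = 20*5 + 3, so a_1 = 20.
  5 = 1*3 + 2, so a_2 = 1.
  3 = 1*2 + 1, so a_3 = 1.
  2 = 2*1 + 0, so a_4 = 2.
The remainder reaches 0 after 5 divisions, so the expansion has 5 partial quotients, read off in order.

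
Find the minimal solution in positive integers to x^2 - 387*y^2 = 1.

(x, y) = (3482, 177)

First expand sqrt(387) as a continued fraction. With x_i = (sqrt(387) + m_i)/d_i and (m_0, d_0) = (0, 1): a_0 = floor(sqrt(387)) = 19, since 19^2 = 361 <= 387 < 400 = 20^2.
Iterate m_{i+1} = d_i*a_i - m_i, d_{i+1} = (387 - m_{i+1}^2)/d_i, a_{i+1} = floor((a_0 + m_{i+1})/d_{i+1}):
  m_1 = 1*19 - 0 = 19, d_1 = (387 - 19^2)/1 = 26/1 = 26, a_1 = floor((19 + 19)/26) = 1.
  m_2 = 26*1 - 19 = 7, d_2 = (387 - 7^2)/26 = 338/26 = 13, a_2 = floor((19 + 7)/13) = 2.
  m_3 = 13*2 - 7 = 19, d_3 = (387 - 19^2)/13 = 26/13 = 2, a_3 = floor((19 + 19)/2) = 19.
  m_4 = 2*19 - 19 = 19, d_4 = (387 - 19^2)/2 = 26/2 = 13, a_4 = floor((19 + 19)/13) = 2.
  m_5 = 13*2 - 19 = 7, d_5 = (387 - 7^2)/13 = 338/13 = 26, a_5 = floor((19 + 7)/26) = 1.
  m_6 = 26*1 - 7 = 19, d_6 = (387 - 19^2)/26 = 26/26 = 1, a_6 = floor((19 + 19)/1) = 38.
  m_7 = 1*38 - 19 = 19, d_7 = (387 - 19^2)/1 = 26/1 = 26: (m_7, d_7) = (m_1, d_1) = (19, 26), so from here the quotients repeat a_1, ..., a_6; the period length is 6.
So sqrt(387) = [19; (1, 2, 19, 2, 1, 38)] with period length k = 6.
k is even, so the fundamental solution of x^2 - 387y^2 = 1 is (p_{k-1}, q_{k-1}) = (p_5, q_5); compute convergents through index 5.
Convergents (p_i = a_i*p_{i-1} + p_{i-2}, q_i = a_i*q_{i-1} + q_{i-2} with p_{-2}=0, p_{-1}=1, q_{-2}=1, q_{-1}=0):
  i=0: a_0=19, p_0 = 19*1 + 0 = 19, q_0 = 19*0 + 1 = 1.
  i=1: a_1=1, p_1 = 1*19 + 1 = 20, q_1 = 1*1 + 0 = 1.
  i=2: a_2=2, p_2 = 2*20 + 19 = 59, q_2 = 2*1 + 1 = 3.
  i=3: a_3=19, p_3 = 19*59 + 20 = 1141, q_3 = 19*3 + 1 = 58.
  i=4: a_4=2, p_4 = 2*1141 + 59 = 2341, q_4 = 2*58 + 3 = 119.
  i=5: a_5=1, p_5 = 1*2341 + 1141 = 3482, q_5 = 1*119 + 58 = 177.
Check: 3482^2 - 387*177^2 = 12124324 - 12124323 = 1, so (x, y) = (3482, 177) solves the equation, and by the theorem it is the least positive solution.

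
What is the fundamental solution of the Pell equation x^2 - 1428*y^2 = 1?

First expand sqrt(1428) as a continued fraction. With x_i = (sqrt(1428) + m_i)/d_i and (m_0, d_0) = (0, 1): a_0 = floor(sqrt(1428)) = 37, since 37^2 = 1369 <= 1428 < 1444 = 38^2.
Iterate m_{i+1} = d_i*a_i - m_i, d_{i+1} = (1428 - m_{i+1}^2)/d_i, a_{i+1} = floor((a_0 + m_{i+1})/d_{i+1}):
  m_1 = 1*37 - 0 = 37, d_1 = (1428 - 37^2)/1 = 59/1 = 59, a_1 = floor((37 + 37)/59) = 1.
  m_2 = 59*1 - 37 = 22, d_2 = (1428 - 22^2)/59 = 944/59 = 16, a_2 = floor((37 + 22)/16) = 3.
  m_3 = 16*3 - 22 = 26, d_3 = (1428 - 26^2)/16 = 752/16 = 47, a_3 = floor((37 + 26)/47) = 1.
  m_4 = 47*1 - 26 = 21, d_4 = (1428 - 21^2)/47 = 987/47 = 21, a_4 = floor((37 + 21)/21) = 2.
  m_5 = 21*2 - 21 = 21, d_5 = (1428 - 21^2)/21 = 987/21 = 47, a_5 = floor((37 + 21)/47) = 1.
  m_6 = 47*1 - 21 = 26, d_6 = (1428 - 26^2)/47 = 752/47 = 16, a_6 = floor((37 + 26)/16) = 3.
  m_7 = 16*3 - 26 = 22, d_7 = (1428 - 22^2)/16 = 944/16 = 59, a_7 = floor((37 + 22)/59) = 1.
  m_8 = 59*1 - 22 = 37, d_8 = (1428 - 37^2)/59 = 59/59 = 1, a_8 = floor((37 + 37)/1) = 74.
  m_9 = 1*74 - 37 = 37, d_9 = (1428 - 37^2)/1 = 59/1 = 59: (m_9, d_9) = (m_1, d_1) = (37, 59), so from here the quotients repeat a_1, ..., a_8; the period length is 8.
So sqrt(1428) = [37; (1, 3, 1, 2, 1, 3, 1, 74)] with period length k = 8.
k is even, so the fundamental solution of x^2 - 1428y^2 = 1 is (p_{k-1}, q_{k-1}) = (p_7, q_7); compute convergents through index 7.
Convergents (p_i = a_i*p_{i-1} + p_{i-2}, q_i = a_i*q_{i-1} + q_{i-2} with p_{-2}=0, p_{-1}=1, q_{-2}=1, q_{-1}=0):
  i=0: a_0=37, p_0 = 37*1 + 0 = 37, q_0 = 37*0 + 1 = 1.
  i=1: a_1=1, p_1 = 1*37 + 1 = 38, q_1 = 1*1 + 0 = 1.
  i=2: a_2=3, p_2 = 3*38 + 37 = 151, q_2 = 3*1 + 1 = 4.
  i=3: a_3=1, p_3 = 1*151 + 38 = 189, q_3 = 1*4 + 1 = 5.
  i=4: a_4=2, p_4 = 2*189 + 151 = 529, q_4 = 2*5 + 4 = 14.
  i=5: a_5=1, p_5 = 1*529 + 189 = 718, q_5 = 1*14 + 5 = 19.
  i=6: a_6=3, p_6 = 3*718 + 529 = 2683, q_6 = 3*19 + 14 = 71.
  i=7: a_7=1, p_7 = 1*2683 + 718 = 3401, q_7 = 1*71 + 19 = 90.
Check: 3401^2 - 1428*90^2 = 11566801 - 11566800 = 1, so (x, y) = (3401, 90) solves the equation, and by the theorem it is the least positive solution.

(x, y) = (3401, 90)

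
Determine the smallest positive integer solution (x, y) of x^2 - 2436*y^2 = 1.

(x, y) = (605695, 12272)

First expand sqrt(2436) as a continued fraction. With x_i = (sqrt(2436) + m_i)/d_i and (m_0, d_0) = (0, 1): a_0 = floor(sqrt(2436)) = 49, since 49^2 = 2401 <= 2436 < 2500 = 50^2.
Iterate m_{i+1} = d_i*a_i - m_i, d_{i+1} = (2436 - m_{i+1}^2)/d_i, a_{i+1} = floor((a_0 + m_{i+1})/d_{i+1}):
  m_1 = 1*49 - 0 = 49, d_1 = (2436 - 49^2)/1 = 35/1 = 35, a_1 = floor((49 + 49)/35) = 2.
  m_2 = 35*2 - 49 = 21, d_2 = (2436 - 21^2)/35 = 1995/35 = 57, a_2 = floor((49 + 21)/57) = 1.
  m_3 = 57*1 - 21 = 36, d_3 = (2436 - 36^2)/57 = 1140/57 = 20, a_3 = floor((49 + 36)/20) = 4.
  m_4 = 20*4 - 36 = 44, d_4 = (2436 - 44^2)/20 = 500/20 = 25, a_4 = floor((49 + 44)/25) = 3.
  m_5 = 25*3 - 44 = 31, d_5 = (2436 - 31^2)/25 = 1475/25 = 59, a_5 = floor((49 + 31)/59) = 1.
  m_6 = 59*1 - 31 = 28, d_6 = (2436 - 28^2)/59 = 1652/59 = 28, a_6 = floor((49 + 28)/28) = 2.
  m_7 = 28*2 - 28 = 28, d_7 = (2436 - 28^2)/28 = 1652/28 = 59, a_7 = floor((49 + 28)/59) = 1.
  m_8 = 59*1 - 28 = 31, d_8 = (2436 - 31^2)/59 = 1475/59 = 25, a_8 = floor((49 + 31)/25) = 3.
  m_9 = 25*3 - 31 = 44, d_9 = (2436 - 44^2)/25 = 500/25 = 20, a_9 = floor((49 + 44)/20) = 4.
  m_10 = 20*4 - 44 = 36, d_10 = (2436 - 36^2)/20 = 1140/20 = 57, a_10 = floor((49 + 36)/57) = 1.
  m_11 = 57*1 - 36 = 21, d_11 = (2436 - 21^2)/57 = 1995/57 = 35, a_11 = floor((49 + 21)/35) = 2.
  m_12 = 35*2 - 21 = 49, d_12 = (2436 - 49^2)/35 = 35/35 = 1, a_12 = floor((49 + 49)/1) = 98.
  m_13 = 1*98 - 49 = 49, d_13 = (2436 - 49^2)/1 = 35/1 = 35: (m_13, d_13) = (m_1, d_1) = (49, 35), so from here the quotients repeat a_1, ..., a_12; the period length is 12.
So sqrt(2436) = [49; (2, 1, 4, 3, 1, 2, 1, 3, 4, 1, 2, 98)] with period length k = 12.
k is even, so the fundamental solution of x^2 - 2436y^2 = 1 is (p_{k-1}, q_{k-1}) = (p_11, q_11); compute convergents through index 11.
Convergents (p_i = a_i*p_{i-1} + p_{i-2}, q_i = a_i*q_{i-1} + q_{i-2} with p_{-2}=0, p_{-1}=1, q_{-2}=1, q_{-1}=0):
  i=0: a_0=49, p_0 = 49*1 + 0 = 49, q_0 = 49*0 + 1 = 1.
  i=1: a_1=2, p_1 = 2*49 + 1 = 99, q_1 = 2*1 + 0 = 2.
  i=2: a_2=1, p_2 = 1*99 + 49 = 148, q_2 = 1*2 + 1 = 3.
  i=3: a_3=4, p_3 = 4*148 + 99 = 691, q_3 = 4*3 + 2 = 14.
  i=4: a_4=3, p_4 = 3*691 + 148 = 2221, q_4 = 3*14 + 3 = 45.
  i=5: a_5=1, p_5 = 1*2221 + 691 = 2912, q_5 = 1*45 + 14 = 59.
  i=6: a_6=2, p_6 = 2*2912 + 2221 = 8045, q_6 = 2*59 + 45 = 163.
  i=7: a_7=1, p_7 = 1*8045 + 2912 = 10957, q_7 = 1*163 + 59 = 222.
  i=8: a_8=3, p_8 = 3*10957 + 8045 = 40916, q_8 = 3*222 + 163 = 829.
  i=9: a_9=4, p_9 = 4*40916 + 10957 = 174621, q_9 = 4*829 + 222 = 3538.
  i=10: a_10=1, p_10 = 1*174621 + 40916 = 215537, q_10 = 1*3538 + 829 = 4367.
  i=11: a_11=2, p_11 = 2*215537 + 174621 = 605695, q_11 = 2*4367 + 3538 = 12272.
Check: 605695^2 - 2436*12272^2 = 366866433025 - 366866433024 = 1, so (x, y) = (605695, 12272) solves the equation, and by the theorem it is the least positive solution.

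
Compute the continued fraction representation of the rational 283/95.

Run the Euclidean algorithm on 283 and 95; the successive quotients are the partial quotients a_0, a_1, ... (each step inverts the fractional part left over by the previous one):
  283 = 2*95 + 93, so a_0 = 2.
  95 = 1*93 + 2, so a_1 = 1.
  93 = 46*2 + 1, so a_2 = 46.
  2 = 2*1 + 0, so a_3 = 2.
The remainder reaches 0 after 4 divisions, so the expansion has 4 partial quotients, read off in order.

[2; 1, 46, 2]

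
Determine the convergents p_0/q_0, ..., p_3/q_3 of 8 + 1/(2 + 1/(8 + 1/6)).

8/1, 17/2, 144/17, 881/104

Using the convergent recurrence p_i = a_i*p_{i-1} + p_{i-2}, q_i = a_i*q_{i-1} + q_{i-2} with p_{-2}=0, p_{-1}=1, q_{-2}=1, q_{-1}=0:
  i=0: a_0=8, p_0 = 8*1 + 0 = 8, q_0 = 8*0 + 1 = 1.
  i=1: a_1=2, p_1 = 2*8 + 1 = 17, q_1 = 2*1 + 0 = 2.
  i=2: a_2=8, p_2 = 8*17 + 8 = 144, q_2 = 8*2 + 1 = 17.
  i=3: a_3=6, p_3 = 6*144 + 17 = 881, q_3 = 6*17 + 2 = 104.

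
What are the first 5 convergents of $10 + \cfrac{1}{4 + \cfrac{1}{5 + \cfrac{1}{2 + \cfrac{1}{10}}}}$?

Using the convergent recurrence p_i = a_i*p_{i-1} + p_{i-2}, q_i = a_i*q_{i-1} + q_{i-2} with p_{-2}=0, p_{-1}=1, q_{-2}=1, q_{-1}=0:
  i=0: a_0=10, p_0 = 10*1 + 0 = 10, q_0 = 10*0 + 1 = 1.
  i=1: a_1=4, p_1 = 4*10 + 1 = 41, q_1 = 4*1 + 0 = 4.
  i=2: a_2=5, p_2 = 5*41 + 10 = 215, q_2 = 5*4 + 1 = 21.
  i=3: a_3=2, p_3 = 2*215 + 41 = 471, q_3 = 2*21 + 4 = 46.
  i=4: a_4=10, p_4 = 10*471 + 215 = 4925, q_4 = 10*46 + 21 = 481.

10/1, 41/4, 215/21, 471/46, 4925/481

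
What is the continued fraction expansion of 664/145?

Run the Euclidean algorithm on 664 and 145; the successive quotients are the partial quotients a_0, a_1, ... (each step inverts the fractional part left over by the previous one):
  664 = 4*145 + 84, so a_0 = 4.
  145 = 1*84 + 61, so a_1 = 1.
  84 = 1*61 + 23, so a_2 = 1.
  61 = 2*23 + 15, so a_3 = 2.
  23 = 1*15 + 8, so a_4 = 1.
  15 = 1*8 + 7, so a_5 = 1.
  8 = 1*7 + 1, so a_6 = 1.
  7 = 7*1 + 0, so a_7 = 7.
The remainder reaches 0 after 8 divisions, so the expansion has 8 partial quotients, read off in order.

[4; 1, 1, 2, 1, 1, 1, 7]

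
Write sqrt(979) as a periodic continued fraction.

[31; (3, 2, 5, 1, 4, 1, 5, 2, 3, 62)]

Write x_i = (sqrt(979) + m_i)/d_i with (m_0, d_0) = (0, 1). a_0 = floor(sqrt(979)) = 31, since 31^2 = 961 <= 979 < 1024 = 32^2.
Iterate m_{i+1} = d_i*a_i - m_i, d_{i+1} = (979 - m_{i+1}^2)/d_i, a_{i+1} = floor((a_0 + m_{i+1})/d_{i+1}):
  m_1 = 1*31 - 0 = 31, d_1 = (979 - 31^2)/1 = 18/1 = 18, a_1 = floor((31 + 31)/18) = 3.
  m_2 = 18*3 - 31 = 23, d_2 = (979 - 23^2)/18 = 450/18 = 25, a_2 = floor((31 + 23)/25) = 2.
  m_3 = 25*2 - 23 = 27, d_3 = (979 - 27^2)/25 = 250/25 = 10, a_3 = floor((31 + 27)/10) = 5.
  m_4 = 10*5 - 27 = 23, d_4 = (979 - 23^2)/10 = 450/10 = 45, a_4 = floor((31 + 23)/45) = 1.
  m_5 = 45*1 - 23 = 22, d_5 = (979 - 22^2)/45 = 495/45 = 11, a_5 = floor((31 + 22)/11) = 4.
  m_6 = 11*4 - 22 = 22, d_6 = (979 - 22^2)/11 = 495/11 = 45, a_6 = floor((31 + 22)/45) = 1.
  m_7 = 45*1 - 22 = 23, d_7 = (979 - 23^2)/45 = 450/45 = 10, a_7 = floor((31 + 23)/10) = 5.
  m_8 = 10*5 - 23 = 27, d_8 = (979 - 27^2)/10 = 250/10 = 25, a_8 = floor((31 + 27)/25) = 2.
  m_9 = 25*2 - 27 = 23, d_9 = (979 - 23^2)/25 = 450/25 = 18, a_9 = floor((31 + 23)/18) = 3.
  m_10 = 18*3 - 23 = 31, d_10 = (979 - 31^2)/18 = 18/18 = 1, a_10 = floor((31 + 31)/1) = 62.
  m_11 = 1*62 - 31 = 31, d_11 = (979 - 31^2)/1 = 18/1 = 18: (m_11, d_11) = (m_1, d_1) = (31, 18), so from here the quotients repeat a_1, ..., a_10; the period length is 10.
Hence the expansion of sqrt(979) is a_0 = 31 followed by the repeating block 3, 2, 5, 1, 4, 1, 5, 2, 3, 62 (period 10).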